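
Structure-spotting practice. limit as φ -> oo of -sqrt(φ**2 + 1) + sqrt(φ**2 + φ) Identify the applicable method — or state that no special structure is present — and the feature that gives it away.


Best approach: conjugate multiplication — an infinity-minus-infinity difference with a surviving radical — multiply by the conjugate to cancel the divergence.


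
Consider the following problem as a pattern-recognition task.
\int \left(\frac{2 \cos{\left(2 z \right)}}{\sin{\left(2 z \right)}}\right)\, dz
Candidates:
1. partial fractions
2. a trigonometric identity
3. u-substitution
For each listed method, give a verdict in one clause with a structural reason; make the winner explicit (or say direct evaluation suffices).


Diagnosis: u-substitution — spotting that 2 \cos{\left(2 z \right)} is a constant multiple of the derivative of \sin{\left(2 z \right)} is the key observation — substitute u = \sin{\left(2 z \right)} and the integral becomes one-dimensional in u.
- partial fractions — there is no rational-function structure to decompose.
- a trigonometric identity: no identity rewrites this into an easier trigonometric form.
- u-substitution: a fit — the right tool for this form.


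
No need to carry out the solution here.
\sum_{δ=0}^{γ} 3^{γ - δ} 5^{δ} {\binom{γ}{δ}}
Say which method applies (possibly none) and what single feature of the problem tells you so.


Verdict: the binomial theorem — the summand is term δ of a binomial expansion in 5 and 3; the whole sum is a single power.


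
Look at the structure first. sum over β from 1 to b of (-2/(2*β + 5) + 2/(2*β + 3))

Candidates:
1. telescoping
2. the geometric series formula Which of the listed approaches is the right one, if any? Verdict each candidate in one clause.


Method: telescoping — consecutive terms evaluate one function at adjacent indices (2/(2*β + 3) is its current value): one term's tail is the next term's head, so the chain collapses.
- telescoping — applicable, and directly so.
- the geometric series formula: the term-to-term ratio drifts with the index — the one thing the geometric formula cannot absorb.


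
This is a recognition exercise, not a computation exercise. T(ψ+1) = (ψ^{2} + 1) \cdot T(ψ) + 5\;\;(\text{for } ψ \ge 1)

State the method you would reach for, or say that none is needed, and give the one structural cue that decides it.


Best approach: a summation factor — rescale the sequence by the product of the weights ψ^{2} + 1 so far — the recurrence collapses to a plain running sum.


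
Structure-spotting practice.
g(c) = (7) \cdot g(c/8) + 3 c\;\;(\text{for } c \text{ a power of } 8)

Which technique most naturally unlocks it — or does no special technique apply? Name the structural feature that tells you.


Verdict: the master substitution — treat m = log base 8 of c as the new clock: one recursion step advances m by one while c scales by 8.


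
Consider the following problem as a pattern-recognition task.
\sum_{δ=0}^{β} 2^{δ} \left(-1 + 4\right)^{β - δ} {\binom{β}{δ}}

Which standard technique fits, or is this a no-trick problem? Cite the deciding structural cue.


Technique: the binomial theorem — the summand is term δ of a binomial expansion in 2 and (-1 + 4); the whole sum is a single power.


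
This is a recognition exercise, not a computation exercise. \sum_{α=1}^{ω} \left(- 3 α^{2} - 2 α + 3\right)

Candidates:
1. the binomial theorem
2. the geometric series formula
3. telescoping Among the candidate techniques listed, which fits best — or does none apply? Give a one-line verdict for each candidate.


Verdict: no special technique — constant-multiple powers of α with no cancellation partners and no common ratio — use the standard power-sum formulas.
- the binomial theorem — no binomial coefficients pair with matched powers.
- the geometric series formula: consecutive terms are not related by a fixed multiplier.
- telescoping: computed from the summand as displayed, the partial sums build up without the pairwise collapse telescoping exploits.


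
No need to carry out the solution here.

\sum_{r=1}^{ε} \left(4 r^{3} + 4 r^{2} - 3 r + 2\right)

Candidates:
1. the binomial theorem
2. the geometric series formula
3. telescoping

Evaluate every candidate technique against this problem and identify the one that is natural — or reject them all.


Technique: no special technique — recognize the absence of structure: constant-multiple powers of r summed plainly, no special method required.
- the binomial theorem: no binomial coefficients pair up with complementary powers here.
- the geometric series formula — no single multiplier carries one term to the next throughout the sum.
- telescoping: neither a shifted-difference shape nor integer-spaced poles are present.


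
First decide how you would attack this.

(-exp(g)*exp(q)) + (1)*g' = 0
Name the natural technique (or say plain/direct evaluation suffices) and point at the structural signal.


Verdict: separation of variables — separating collects all g-dependence with the derivative and leaves all q-dependence opposite: variables separate.


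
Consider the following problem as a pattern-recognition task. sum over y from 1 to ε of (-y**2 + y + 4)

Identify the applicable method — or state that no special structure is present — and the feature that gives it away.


Best approach: no special technique — recognize the absence of structure: constant-multiple powers of y summed plainly, no special method required.


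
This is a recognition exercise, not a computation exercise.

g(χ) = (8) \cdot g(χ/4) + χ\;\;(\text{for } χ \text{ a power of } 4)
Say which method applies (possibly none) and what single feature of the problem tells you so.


Best approach: the master substitution — the argument shrinks by the factor 4, so measure the index on a logarithmic scale and the recursion becomes a shift.


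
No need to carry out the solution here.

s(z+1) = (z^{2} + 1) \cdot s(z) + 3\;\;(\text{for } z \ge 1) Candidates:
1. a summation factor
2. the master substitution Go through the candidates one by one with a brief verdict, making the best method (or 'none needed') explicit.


Diagnosis: a summation factor — one-term recursion with variable weight z^{2} + 1 is solved by product normalization, not by root-finding.
- a summation factor: applies; the problem has the shape this method handles.
- the master substitution — the recursion steps by a constant offset, so exponential reindexing is pointless.


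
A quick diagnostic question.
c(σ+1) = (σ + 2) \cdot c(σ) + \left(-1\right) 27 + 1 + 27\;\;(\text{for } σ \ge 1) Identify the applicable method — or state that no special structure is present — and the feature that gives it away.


Technique: a summation factor — because the multiplier σ + 2 is index-dependent, divide through by its running product and sum the resulting differences.


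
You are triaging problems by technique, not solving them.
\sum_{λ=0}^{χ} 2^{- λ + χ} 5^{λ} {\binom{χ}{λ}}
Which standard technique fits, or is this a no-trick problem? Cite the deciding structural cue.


Verdict: the binomial theorem — {\binom{χ}{λ}} weighting matched powers of 5 and 2 is the expanded form of (5 + 2)^χ — fold it back up.


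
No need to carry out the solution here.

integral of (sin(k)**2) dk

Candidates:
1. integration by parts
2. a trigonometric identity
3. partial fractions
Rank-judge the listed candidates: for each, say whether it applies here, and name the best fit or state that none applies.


Technique: a trigonometric identity — the exponent on sin(k)**2 is even — the power-reduction identity is the standard preprocessing step.
- integration by parts — not the fit here: there is no polynomial factor to ladder down — parts can still close the trigonometric product by recursion, though the identity rewrite is the direct route.
- a trigonometric identity: yes, a natural case for it.
- partial fractions — there is no rational-function structure to decompose.


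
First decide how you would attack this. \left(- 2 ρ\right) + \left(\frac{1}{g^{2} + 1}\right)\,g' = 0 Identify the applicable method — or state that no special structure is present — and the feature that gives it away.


Method: separation of variables — separating collects all g-dependence with the derivative and leaves all ρ-dependence opposite: variables separate. The cross-partial test also passes here (vacuously, each side single-variable); the potential-function route would work, separation is simply more immediate.


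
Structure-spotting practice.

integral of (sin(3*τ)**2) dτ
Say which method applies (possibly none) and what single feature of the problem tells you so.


Technique: a trigonometric identity — sin(3*τ)**2 is an even power — the power-reduction identity rewrites it into first-degree cosines.


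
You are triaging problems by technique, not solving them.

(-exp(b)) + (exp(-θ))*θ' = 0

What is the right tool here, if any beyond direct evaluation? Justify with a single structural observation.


Best approach: separation of variables — separating collects all θ-dependence with the derivative and leaves all b-dependence opposite: variables separate. The equation is exact as it stands too — a potential function exists — though separation reads the split structure directly.


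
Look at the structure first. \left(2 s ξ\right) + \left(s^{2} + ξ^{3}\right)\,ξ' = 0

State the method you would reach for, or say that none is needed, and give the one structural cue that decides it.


Best approach: the exact-equation method — this form is already the differential of something: the matching mixed partials of 2 s ξ and s^{2} + ξ^{3} prove it.


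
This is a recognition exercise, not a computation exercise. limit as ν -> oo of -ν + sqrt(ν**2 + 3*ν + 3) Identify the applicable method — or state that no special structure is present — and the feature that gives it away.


Diagnosis: conjugate multiplication — the difference sqrt(ν**2 + 3*ν + 3) - ν is an ∞ − ∞ stalemate; its conjugate partner breaks the tie.


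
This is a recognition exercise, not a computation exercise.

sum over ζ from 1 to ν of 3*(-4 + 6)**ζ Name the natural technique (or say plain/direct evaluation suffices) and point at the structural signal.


Best approach: the geometric series formula — consecutive terms stand in a fixed index-free ratio — the geometric sum formula closes it.


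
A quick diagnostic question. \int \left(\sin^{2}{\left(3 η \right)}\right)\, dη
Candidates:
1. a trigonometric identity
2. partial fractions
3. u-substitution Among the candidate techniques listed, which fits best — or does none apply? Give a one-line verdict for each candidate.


Verdict: a trigonometric identity — the even exponent on \sin^{2}{\left(3 η \right)} signals one move: rewrite via cos of the doubled angle.
- a trigonometric identity — a fit — the right tool for this form.
- partial fractions — there is no rational-function structure to decompose.
- u-substitution: no subexpression of the integrand pairs with its own derivative as a factor — individual terms may offer their own substitutions, but any change of variable covering the whole integral would have to be constructed from outside the expression.


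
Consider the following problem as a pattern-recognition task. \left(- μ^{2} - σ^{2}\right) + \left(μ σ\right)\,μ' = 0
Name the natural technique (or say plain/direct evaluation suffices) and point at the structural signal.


Diagnosis: the homogeneous substitution — the slope is degree-zero homogeneous: the ratio substitution v = μ/σ collapses it. A Bernoulli substitution is a fair alternative on this equation directly; the homogeneous reading takes it as given.


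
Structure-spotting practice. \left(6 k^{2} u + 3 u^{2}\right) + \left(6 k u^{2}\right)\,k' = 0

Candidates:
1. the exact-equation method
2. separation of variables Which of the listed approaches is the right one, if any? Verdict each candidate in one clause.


Verdict: the exact-equation method — equality of cross partials is the green light — assemble the potential function term by term.
- the exact-equation method: a fit — the right tool for this form.
- separation of variables — the two dependences do not factor apart.


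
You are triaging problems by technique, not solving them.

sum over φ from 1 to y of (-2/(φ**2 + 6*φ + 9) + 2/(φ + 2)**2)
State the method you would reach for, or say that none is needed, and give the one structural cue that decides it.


Method: telescoping — the summand is 2/(φ + 2)**2 minus the same expression shifted by one, so consecutive terms cancel in pairs.


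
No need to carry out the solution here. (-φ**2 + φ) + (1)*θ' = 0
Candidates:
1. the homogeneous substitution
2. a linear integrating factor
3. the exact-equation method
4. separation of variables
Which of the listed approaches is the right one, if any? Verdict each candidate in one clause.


Method: no special technique — the slope is a function of φ alone, so integrate both sides directly.
- the homogeneous substitution — the slope changes under joint rescaling, failing the degree-zero test.
- a linear integrating factor: the linear template holds only trivially here (the unknown is absent, so the coefficient is zero) — the method is not the natural label.
- the exact-equation method: with the unknown absent from both coefficients, the cross-partial test holds emptily — nothing for the exact method to work on.
- separation of variables: separation is only trivially available — with the unknown absent from the slope this is a direct integration, not a separation problem.


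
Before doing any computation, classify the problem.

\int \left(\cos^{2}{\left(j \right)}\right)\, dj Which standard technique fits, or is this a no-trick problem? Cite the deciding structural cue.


Verdict: a trigonometric identity — reduce \cos^{2}{\left(j \right)} with the power-reduction formula and the integral becomes first-degree trigonometry.


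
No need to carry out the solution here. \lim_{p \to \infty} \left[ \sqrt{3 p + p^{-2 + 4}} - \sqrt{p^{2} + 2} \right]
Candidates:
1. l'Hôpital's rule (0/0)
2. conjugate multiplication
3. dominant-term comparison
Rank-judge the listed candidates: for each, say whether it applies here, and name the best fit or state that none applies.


Diagnosis: conjugate multiplication — the difference \sqrt{3 p + p^{-2 + 4}} - \sqrt{p^{2} + 2} is an ∞ − ∞ stalemate; its conjugate partner breaks the tie.
- l'Hôpital's rule (0/0): substitution produces ∞ − ∞ rather than a vanishing quotient; the rule needs a 0/0 ratio to act on.
- conjugate multiplication: yes, a natural case for it.
- dominant-term comparison — no dominant power emerges to decide the limit by degree comparison.


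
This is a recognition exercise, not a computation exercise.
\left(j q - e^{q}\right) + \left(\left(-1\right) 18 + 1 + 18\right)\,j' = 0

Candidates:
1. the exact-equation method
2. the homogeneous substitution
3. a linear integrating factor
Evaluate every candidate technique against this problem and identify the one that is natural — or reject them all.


Technique: a linear integrating factor — the equation is linear in j with coefficient q; multiplying by the integrating factor exp(∫q) makes the left side a perfect derivative.
- the exact-equation method — exactness fails on the nose — the mixed partials do not match.
- the homogeneous substitution — the slope is not a function of the ratio of the variables alone.
- a linear integrating factor: a fit — the right tool for this form.


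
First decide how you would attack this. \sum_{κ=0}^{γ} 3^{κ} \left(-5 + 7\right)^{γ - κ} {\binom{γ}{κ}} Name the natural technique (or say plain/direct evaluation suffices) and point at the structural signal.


Technique: the binomial theorem — terms weighting {\binom{γ}{κ}} against matched powers of 3 and (-5 + 7) reassemble into (3 + (-5 + 7))^γ by the binomial theorem.


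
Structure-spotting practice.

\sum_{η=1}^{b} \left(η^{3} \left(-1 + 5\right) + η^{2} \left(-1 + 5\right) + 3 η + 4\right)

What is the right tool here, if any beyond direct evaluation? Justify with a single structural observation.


Best approach: no special technique — this is bookkeeping, not technique: standard formulas for sums of constant-multiple powers of η apply termwise.


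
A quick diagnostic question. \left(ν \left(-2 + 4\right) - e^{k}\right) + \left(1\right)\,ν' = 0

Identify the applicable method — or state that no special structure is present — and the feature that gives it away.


Diagnosis: a linear integrating factor — ν enters only linearly with coefficient (-2 + 4); multiply by exp of the integral of (-2 + 4) and the left side becomes one derivative.


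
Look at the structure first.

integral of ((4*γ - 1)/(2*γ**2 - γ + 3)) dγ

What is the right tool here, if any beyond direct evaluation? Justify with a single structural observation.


Technique: u-substitution — gathered as a product, the integrand carries the factor 4*γ - 1 — up to a constant, the derivative of the inner expression 2*γ**2 - γ + 3 — so u = 2*γ**2 - γ + 3 collapses the integral.


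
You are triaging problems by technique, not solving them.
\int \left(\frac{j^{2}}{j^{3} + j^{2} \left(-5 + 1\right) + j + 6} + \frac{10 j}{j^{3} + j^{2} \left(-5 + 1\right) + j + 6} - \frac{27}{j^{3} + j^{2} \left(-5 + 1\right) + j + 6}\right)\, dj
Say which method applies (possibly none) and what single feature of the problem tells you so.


Method: partial fractions — (j^{3} + j^{2} \left(-5 + 1\right) + j + 6) splits into linear pieces, so the quotient is a sum of simple fractions — decompose before integrating.


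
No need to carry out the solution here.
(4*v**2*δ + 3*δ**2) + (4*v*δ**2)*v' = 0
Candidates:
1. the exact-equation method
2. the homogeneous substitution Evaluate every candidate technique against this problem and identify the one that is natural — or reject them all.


Diagnosis: the exact-equation method — because the two cross partials coincide, the form is conservative as written — recover its potential in (δ, v).
- the exact-equation method — a fit — the right tool for this form.
- the homogeneous substitution — the slope is not a function of the ratio of the variables alone.


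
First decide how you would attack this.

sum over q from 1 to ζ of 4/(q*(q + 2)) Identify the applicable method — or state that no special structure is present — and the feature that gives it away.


Best approach: telescoping — rewrite 4/(q*(q + 2)) as simple fractions and successive terms eat each other — only the edges survive.


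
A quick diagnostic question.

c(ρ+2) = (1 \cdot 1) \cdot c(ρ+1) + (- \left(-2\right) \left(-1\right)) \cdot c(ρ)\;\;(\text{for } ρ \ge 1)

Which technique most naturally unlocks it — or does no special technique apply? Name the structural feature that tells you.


Diagnosis: the characteristic-root method — the recurrence is linear and homogeneous with constant coefficients, so the ansatz r^ρ turns it into a polynomial equation for r.


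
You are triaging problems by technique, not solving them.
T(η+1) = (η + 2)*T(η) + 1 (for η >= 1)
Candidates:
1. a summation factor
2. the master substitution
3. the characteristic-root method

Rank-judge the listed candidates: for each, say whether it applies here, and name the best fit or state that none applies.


Diagnosis: a summation factor — an index-dependent multiplier η + 2 rules out characteristic roots; a summation factor converts it to a pure difference.
- a summation factor — a fit — the right tool for this form.
- the master substitution: with no divided-index recursive call, reindexing by powers of a base buys nothing.
- the characteristic-root method: the coefficients vary with the index, breaking the constant-coefficient structure the method needs.


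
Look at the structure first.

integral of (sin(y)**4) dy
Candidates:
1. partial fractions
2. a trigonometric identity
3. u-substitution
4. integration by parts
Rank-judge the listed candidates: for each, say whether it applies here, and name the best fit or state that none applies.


Technique: a trigonometric identity — an even power like sin(y)**4 flattens under the half-angle identity into first-degree cosines you can integrate directly.
- partial fractions: there is no rational-function structure to decompose.
- a trigonometric identity — yes, a natural case for it.
- u-substitution — no subexpression of the integrand serves as a whole-integral substitution inner — individual terms may offer their own, but none carries its derivative as a factor of the full integrand; a working change of variable would have to be constructed from outside the expression.
- integration by parts: not the fit here: there is no polynomial factor to ladder down — parts can still close the trigonometric product by recursion, though the identity rewrite is the direct route.


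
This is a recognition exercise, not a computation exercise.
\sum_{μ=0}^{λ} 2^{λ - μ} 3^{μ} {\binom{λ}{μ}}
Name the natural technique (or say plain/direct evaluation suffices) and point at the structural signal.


Diagnosis: the binomial theorem — {\binom{λ}{μ}} weighting matched powers of 3 and 2 is the expanded form of (3 + 2)^λ — fold it back up.


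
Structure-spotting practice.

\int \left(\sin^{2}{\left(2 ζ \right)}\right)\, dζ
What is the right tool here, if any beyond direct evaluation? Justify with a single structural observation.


Technique: a trigonometric identity — even powers like \sin^{2}{\left(2 ζ \right)} never integrate directly; the half-angle identity lowers the degree first.


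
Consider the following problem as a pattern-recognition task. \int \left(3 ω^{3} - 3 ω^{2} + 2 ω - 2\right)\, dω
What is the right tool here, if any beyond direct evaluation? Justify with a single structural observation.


Technique: no special technique — nothing composite, nothing rational, nothing trigonometric — each constant-multiple power of ω integrates by the power rule alone.


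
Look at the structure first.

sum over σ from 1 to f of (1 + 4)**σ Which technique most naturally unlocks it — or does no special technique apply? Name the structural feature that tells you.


Best approach: the geometric series formula — consecutive terms stand in a fixed index-free ratio — the geometric sum formula closes it.


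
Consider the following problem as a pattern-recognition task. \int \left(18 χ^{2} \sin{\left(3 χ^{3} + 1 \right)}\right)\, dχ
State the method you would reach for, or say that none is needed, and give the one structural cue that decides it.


Diagnosis: u-substitution — set u = 3 χ^{3} + 1: a constant multiple of its derivative, namely 18 χ^{2}, is present as a factor once the integrand is collected, so the du is sitting there waiting.


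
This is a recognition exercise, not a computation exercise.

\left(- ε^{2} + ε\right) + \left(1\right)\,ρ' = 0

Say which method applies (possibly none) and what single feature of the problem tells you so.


Diagnosis: no special technique — solved for the derivative, ρ never appears on the right — this is a direct integration in ε, not a differential-equations problem at heart.


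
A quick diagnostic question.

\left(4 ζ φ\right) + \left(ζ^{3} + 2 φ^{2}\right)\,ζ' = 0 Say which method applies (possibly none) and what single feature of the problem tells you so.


Diagnosis: the exact-equation method — the cross partial derivatives of 4 ζ φ and ζ^{3} + 2 φ^{2} agree, so the left side is the total differential of one potential in φ and ζ.


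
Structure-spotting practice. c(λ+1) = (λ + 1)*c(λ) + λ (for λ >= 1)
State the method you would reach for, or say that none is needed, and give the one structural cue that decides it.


Verdict: a summation factor — the coefficient λ + 1 drifts with the index, so no fixed root exists; normalizing by the cumulative product telescopes it.


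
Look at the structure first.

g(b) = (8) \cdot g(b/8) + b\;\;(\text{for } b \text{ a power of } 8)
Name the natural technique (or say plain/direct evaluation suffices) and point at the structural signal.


Method: the master substitution — treat m = log base 8 of b as the new clock: one recursion step advances m by one while b scales by 8.


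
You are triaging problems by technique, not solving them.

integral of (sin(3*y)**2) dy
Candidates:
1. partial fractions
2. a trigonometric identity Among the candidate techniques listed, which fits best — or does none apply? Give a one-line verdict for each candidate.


Best approach: a trigonometric identity — even powers like sin(3*y)**2 never integrate directly; the half-angle identity lowers the degree first.
- partial fractions: the expression is not a ratio of polynomials that decomposes further.
- a trigonometric identity: applies; the problem has the shape this method handles.


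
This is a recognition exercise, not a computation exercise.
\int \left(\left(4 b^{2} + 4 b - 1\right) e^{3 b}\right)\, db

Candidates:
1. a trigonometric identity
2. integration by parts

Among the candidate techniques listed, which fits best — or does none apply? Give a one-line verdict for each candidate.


Technique: integration by parts — a polynomial factor 4 b^{2} + 4 b - 1 multiplies e^{3 b}; differentiating 4 b^{2} + 4 b - 1 lowers its degree while e^{3 b} integrates cleanly, so parts wins.
- a trigonometric identity — no sine or cosine appears, so there is nothing for a trigonometric identity to act on.
- integration by parts: a fit — the right tool for this form.


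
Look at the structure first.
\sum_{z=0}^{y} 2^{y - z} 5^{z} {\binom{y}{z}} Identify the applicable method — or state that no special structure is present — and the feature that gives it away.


Diagnosis: the binomial theorem — terms weighting {\binom{y}{z}} against matched powers of 5 and 2 reassemble into (5 + 2)^y by the binomial theorem.


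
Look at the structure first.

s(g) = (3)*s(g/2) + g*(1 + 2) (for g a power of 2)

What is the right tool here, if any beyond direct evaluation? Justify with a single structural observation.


Diagnosis: the master substitution — treat m = log base 2 of g as the new clock: one recursion step advances m by one while g scales by 2.


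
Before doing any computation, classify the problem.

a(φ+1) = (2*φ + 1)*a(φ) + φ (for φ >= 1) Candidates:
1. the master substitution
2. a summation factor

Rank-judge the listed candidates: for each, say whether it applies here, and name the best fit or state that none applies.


Best approach: a summation factor — an index-dependent multiplier 2*φ + 1 rules out characteristic roots; a summation factor converts it to a pure difference.
- the master substitution: the recursion steps by a constant offset, so exponential reindexing is pointless.
- a summation factor — applicable, and directly so.


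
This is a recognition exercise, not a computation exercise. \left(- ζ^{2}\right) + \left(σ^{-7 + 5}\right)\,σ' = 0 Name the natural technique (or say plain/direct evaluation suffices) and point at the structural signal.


Diagnosis: separation of variables — all dependence on the two variables factors apart, the defining separable shape. The equation is exact as it stands too — a potential function exists — though separation reads the split structure directly.


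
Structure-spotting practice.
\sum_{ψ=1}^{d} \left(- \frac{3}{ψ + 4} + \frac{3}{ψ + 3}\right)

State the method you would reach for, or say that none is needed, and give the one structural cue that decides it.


Technique: telescoping — the summand is built as \frac{3}{ψ + 3} minus its own successor — adjacent terms annihilate down the line.


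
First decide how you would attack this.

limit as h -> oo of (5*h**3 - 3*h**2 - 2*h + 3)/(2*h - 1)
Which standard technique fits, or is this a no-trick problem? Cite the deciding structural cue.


Diagnosis: dominant-term comparison — growth-rate triage: the leading powers of h decide the limit, everything else is noise. As a single quotient, the ∞/∞ shape would yield to repeated differentiation as well — the growth comparison gets there in one look.


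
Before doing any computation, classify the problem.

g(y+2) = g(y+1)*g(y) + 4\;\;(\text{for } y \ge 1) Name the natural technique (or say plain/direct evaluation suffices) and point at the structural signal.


Best approach: no special technique — this one you iterate or analyze qualitatively: the nonlinearity defeats linear solution methods.


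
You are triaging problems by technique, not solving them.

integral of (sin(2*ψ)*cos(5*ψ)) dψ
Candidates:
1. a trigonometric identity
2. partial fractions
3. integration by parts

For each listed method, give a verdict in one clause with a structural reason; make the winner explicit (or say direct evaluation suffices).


Technique: a trigonometric identity — distinct frequencies under one product (sin(2*ψ)*cos(5*ψ)): the product-to-sum identity is the systematic route to an integrable form.
- a trigonometric identity: applicable, and directly so.
- partial fractions — the expression is not a ratio of polynomials that decomposes further.
- integration by parts — not the fit here: there is no polynomial factor to ladder down — parts can still close the trigonometric product by recursion, though the identity rewrite is the direct route.


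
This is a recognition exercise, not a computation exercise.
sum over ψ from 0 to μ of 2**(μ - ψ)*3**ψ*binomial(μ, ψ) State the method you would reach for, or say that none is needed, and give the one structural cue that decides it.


Diagnosis: the binomial theorem — binomial coefficients against complementary powers of 3 and 2: recognize the binomial expansion and resum.


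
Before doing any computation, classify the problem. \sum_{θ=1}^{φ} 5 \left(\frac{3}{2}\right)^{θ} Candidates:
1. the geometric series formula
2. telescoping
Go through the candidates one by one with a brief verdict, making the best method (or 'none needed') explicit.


Diagnosis: the geometric series formula — term-over-term division gives \frac{3}{2} every time — index-free ratio, geometric sum formula applies.
- the geometric series formula — a fit — the right tool for this form.
- telescoping: the terms as presented offer no neighboring cancellation — a telescoping rewrite may exist, but the displayed structure does not hand one over.


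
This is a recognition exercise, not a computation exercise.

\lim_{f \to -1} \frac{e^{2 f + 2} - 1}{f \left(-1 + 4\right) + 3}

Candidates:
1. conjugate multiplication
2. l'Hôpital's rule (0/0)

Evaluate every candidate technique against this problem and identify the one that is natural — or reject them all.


Verdict: l'Hôpital's rule (0/0) — plug in -1: top and bottom both hit zero, so differentiate each and retry. Known elementary limits would finish this too — the rule just bypasses the case analysis.
- conjugate multiplication: there is no infinity-minus-infinity radical difference to rationalize.
- l'Hôpital's rule (0/0): yes — fits the structure here.


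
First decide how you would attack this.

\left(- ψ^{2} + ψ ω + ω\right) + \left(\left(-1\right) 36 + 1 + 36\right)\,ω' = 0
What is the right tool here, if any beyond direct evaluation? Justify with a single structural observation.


Best approach: a linear integrating factor — linear in the unknown with genuine forcing: multiply through by the exponential of the integrated coefficient and the left side closes into one derivative.


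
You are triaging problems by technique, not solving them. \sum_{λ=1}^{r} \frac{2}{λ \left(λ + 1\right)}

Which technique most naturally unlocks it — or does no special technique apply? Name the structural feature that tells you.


Best approach: telescoping — split \frac{2}{λ \left(λ + 1\right)} by partial fractions and the pieces are one function at shifted arguments — interior terms cancel.


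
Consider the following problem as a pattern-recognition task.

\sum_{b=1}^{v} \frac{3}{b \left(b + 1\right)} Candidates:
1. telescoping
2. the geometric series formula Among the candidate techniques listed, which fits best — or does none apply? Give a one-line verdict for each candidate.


Diagnosis: telescoping — rewrite \frac{3}{b \left(b + 1\right)} as simple fractions and successive terms eat each other — only the edges survive.
- telescoping: yes, a natural case for it.
- the geometric series formula: dividing successive terms gives an index-dependent quantity, not a constant.


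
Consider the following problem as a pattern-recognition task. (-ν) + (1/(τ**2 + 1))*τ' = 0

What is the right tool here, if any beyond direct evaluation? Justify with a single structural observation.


Diagnosis: separation of variables — all dependence on the two variables factors apart, the defining separable shape. The cross-partial test also passes here (vacuously, each side single-variable); the potential-function route would work, separation is simply more immediate.


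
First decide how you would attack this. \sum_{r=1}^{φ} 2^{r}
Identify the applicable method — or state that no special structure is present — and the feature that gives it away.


Best approach: the geometric series formula — the ratio of consecutive terms is the constant 2, independent of the index — a geometric sum.


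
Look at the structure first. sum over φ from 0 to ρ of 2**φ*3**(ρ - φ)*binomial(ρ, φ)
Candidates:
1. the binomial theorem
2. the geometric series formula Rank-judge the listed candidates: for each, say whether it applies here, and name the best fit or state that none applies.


Technique: the binomial theorem — the binomial coefficients weight matched powers of 2 and 3, which is exactly the expansion of a binomial power.
- the binomial theorem: yes — fits the structure here.
- the geometric series formula — dividing successive terms gives an index-dependent quantity, not a constant.


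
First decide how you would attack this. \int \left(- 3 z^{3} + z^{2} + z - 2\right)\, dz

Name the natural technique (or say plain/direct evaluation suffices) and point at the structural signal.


Verdict: no special technique — the integrand is a sum of constant multiples of powers of z — integrate term by term.


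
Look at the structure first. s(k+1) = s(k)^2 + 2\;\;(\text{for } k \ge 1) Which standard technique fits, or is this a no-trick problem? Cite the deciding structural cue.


Best approach: no special technique — nonlinear feedback in the recursion rules out every root- or factor-based technique.


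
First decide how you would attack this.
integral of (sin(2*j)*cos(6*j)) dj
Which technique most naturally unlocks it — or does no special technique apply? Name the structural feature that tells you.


Verdict: a trigonometric identity — sin(2*j)*cos(6*j) mixes two frequencies; the product-to-sum identity splits it into single-frequency sinusoids.


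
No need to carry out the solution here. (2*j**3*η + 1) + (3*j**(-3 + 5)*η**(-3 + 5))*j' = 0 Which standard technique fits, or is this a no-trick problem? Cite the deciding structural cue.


Diagnosis: the exact-equation method — because the two cross partials coincide, the form is conservative as written — recover its potential in (η, j).


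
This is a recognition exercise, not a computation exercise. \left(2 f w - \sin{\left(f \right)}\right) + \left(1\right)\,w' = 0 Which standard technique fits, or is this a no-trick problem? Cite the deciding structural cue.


Diagnosis: a linear integrating factor — w enters only linearly with coefficient 2 f; multiply by exp of the integral of 2 f and the left side becomes one derivative.


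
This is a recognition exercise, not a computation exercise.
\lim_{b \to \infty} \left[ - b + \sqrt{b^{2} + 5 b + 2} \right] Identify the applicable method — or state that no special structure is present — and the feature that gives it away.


Technique: conjugate multiplication — the ∞ − ∞ radical form is the exact trigger for the conjugate maneuver.


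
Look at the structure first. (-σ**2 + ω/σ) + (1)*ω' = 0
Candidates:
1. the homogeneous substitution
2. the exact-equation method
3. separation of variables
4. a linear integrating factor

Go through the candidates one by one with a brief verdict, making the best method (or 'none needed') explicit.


Best approach: a linear integrating factor — the unknown enters only to the first power against a nonzero forcing term — the integrating-factor template applies directly.
- the homogeneous substitution: the slope does not depend on the ratio of the variables alone.
- the exact-equation method — exactness fails on the nose — the mixed partials do not match.
- separation of variables — the two dependences are entangled, not a clean product of one-variable pieces.
- a linear integrating factor — applies; the problem has the shape this method handles.


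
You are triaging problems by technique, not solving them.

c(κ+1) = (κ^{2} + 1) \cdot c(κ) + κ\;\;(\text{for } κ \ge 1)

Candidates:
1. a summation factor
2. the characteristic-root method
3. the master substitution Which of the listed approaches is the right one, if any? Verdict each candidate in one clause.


Diagnosis: a summation factor — it is first-order linear but the coefficient κ^{2} + 1 depends on the index, so multiply through by a summation factor to telescope it.
- a summation factor: applies; the problem has the shape this method handles.
- the characteristic-root method: the coefficients change with the index, which the root method cannot absorb.
- the master substitution: with no divided-index recursive call, reindexing by powers of a base buys nothing.


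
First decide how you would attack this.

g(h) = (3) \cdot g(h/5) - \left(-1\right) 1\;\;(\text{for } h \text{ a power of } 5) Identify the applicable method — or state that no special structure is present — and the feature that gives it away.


Best approach: the master substitution — treat m = log base 5 of h as the new clock: one recursion step advances m by one while h scales by 5.


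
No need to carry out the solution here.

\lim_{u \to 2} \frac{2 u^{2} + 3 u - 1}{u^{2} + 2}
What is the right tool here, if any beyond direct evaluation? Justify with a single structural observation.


Diagnosis: no special technique — nothing blocks direct substitution at 2: plug in and finish.


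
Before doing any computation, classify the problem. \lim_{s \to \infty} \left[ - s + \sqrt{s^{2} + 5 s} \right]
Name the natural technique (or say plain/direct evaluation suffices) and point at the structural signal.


Verdict: conjugate multiplication — neither \sqrt{s^{2} + 5 s} nor s converges alone, so rewrite their difference as a conjugate-rationalized quotient first.


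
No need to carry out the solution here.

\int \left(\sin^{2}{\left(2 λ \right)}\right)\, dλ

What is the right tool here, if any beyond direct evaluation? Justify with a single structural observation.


Diagnosis: a trigonometric identity — \sin^{2}{\left(2 λ \right)} is the textbook power-reduction case — identities first, antiderivatives second.


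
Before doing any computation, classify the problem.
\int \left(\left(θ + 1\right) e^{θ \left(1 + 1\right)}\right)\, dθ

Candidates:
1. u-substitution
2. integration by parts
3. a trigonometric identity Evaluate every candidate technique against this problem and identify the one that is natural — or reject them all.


Diagnosis: integration by parts — a polynomial θ + 1 against the kernel e^{θ \left(1 + 1\right)} is the signature bounded-ladder case for integration by parts.
- u-substitution — no subexpression of the integrand pairs with its own derivative as a factor — individual terms may offer their own substitutions, but any change of variable covering the whole integral would have to be constructed from outside the expression.
- integration by parts: applicable, and directly so.
- a trigonometric identity — no sine or cosine appears, so there is nothing for a trigonometric identity to act on.
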